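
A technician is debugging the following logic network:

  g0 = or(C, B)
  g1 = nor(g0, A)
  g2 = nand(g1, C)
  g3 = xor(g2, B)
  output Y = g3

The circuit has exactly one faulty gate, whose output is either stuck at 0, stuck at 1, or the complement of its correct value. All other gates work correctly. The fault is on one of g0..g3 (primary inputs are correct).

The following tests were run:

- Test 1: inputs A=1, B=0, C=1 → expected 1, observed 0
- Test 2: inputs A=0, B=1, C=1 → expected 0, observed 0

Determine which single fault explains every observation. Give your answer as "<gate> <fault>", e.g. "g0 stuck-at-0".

g3 stuck-at-0

Fault-free values for test 1 (A=1, B=0, C=1): g0=1, g1=0, g2=1, g3=1, giving Y=1. Observed 0.
Test 1: faults giving observed 0 are {g1 stuck-at-1, g1 inverted output, g2 stuck-at-0, g2 inverted output, g3 stuck-at-0, g3 inverted output}.
Test 2 (A=0, B=1, C=1): fault-free g0=1, g1=0, g2=1, g3=0 → 0; observed 0. Eliminates g1 stuck-at-1, g1 inverted output, g2 stuck-at-0, g2 inverted output, g3 inverted output.
Only g3 stuck-at-0 is consistent with every test.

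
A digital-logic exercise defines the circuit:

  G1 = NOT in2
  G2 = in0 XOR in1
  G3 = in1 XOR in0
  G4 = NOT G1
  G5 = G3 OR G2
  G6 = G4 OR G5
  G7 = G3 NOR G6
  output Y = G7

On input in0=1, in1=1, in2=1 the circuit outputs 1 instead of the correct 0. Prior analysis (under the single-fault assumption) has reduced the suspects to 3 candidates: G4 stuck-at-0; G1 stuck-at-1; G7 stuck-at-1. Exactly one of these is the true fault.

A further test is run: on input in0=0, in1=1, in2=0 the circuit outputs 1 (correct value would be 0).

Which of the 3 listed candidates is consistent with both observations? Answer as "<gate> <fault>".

Evaluate each candidate on input in0=0, in1=1, in2=0:
  G4 stuck-at-0: G1=1, G2=1, G3=1, G4=0 [stuck-at-0], G5=1, G6=1, G7=0 → 0 — eliminated
  G1 stuck-at-1: G1=1 [stuck-at-1], G2=1, G3=1, G4=0, G5=1, G6=1, G7=0 → 0 — eliminated
  G7 stuck-at-1: G1=1, G2=1, G3=1, G4=0, G5=1, G6=1, G7=1 [stuck-at-1] → 1 — matches
Only G7 stuck-at-1 reproduces the observed 1.

G7 stuck-at-1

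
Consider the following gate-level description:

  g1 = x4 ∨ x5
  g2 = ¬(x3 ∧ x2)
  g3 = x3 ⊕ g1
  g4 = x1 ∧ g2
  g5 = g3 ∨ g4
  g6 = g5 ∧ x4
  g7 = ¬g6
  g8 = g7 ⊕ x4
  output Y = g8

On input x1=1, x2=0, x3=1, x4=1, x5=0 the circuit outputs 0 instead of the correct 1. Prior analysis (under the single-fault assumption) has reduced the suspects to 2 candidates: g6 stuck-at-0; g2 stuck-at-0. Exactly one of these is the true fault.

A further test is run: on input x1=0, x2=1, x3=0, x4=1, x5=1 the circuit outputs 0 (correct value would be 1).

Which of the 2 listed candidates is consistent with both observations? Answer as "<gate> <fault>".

Evaluate each candidate on input x1=0, x2=1, x3=0, x4=1, x5=1:
  g6 stuck-at-0: g1=1, g2=1, g3=1, g4=0, g5=1, g6=0 [stuck-at-0], g7=1, g8=0 → 0 — matches
  g2 stuck-at-0: g1=1, g2=0 [stuck-at-0], g3=1, g4=0, g5=1, g6=1, g7=0, g8=1 → 1 — eliminated
Only g6 stuck-at-0 reproduces the observed 0.

g6 stuck-at-0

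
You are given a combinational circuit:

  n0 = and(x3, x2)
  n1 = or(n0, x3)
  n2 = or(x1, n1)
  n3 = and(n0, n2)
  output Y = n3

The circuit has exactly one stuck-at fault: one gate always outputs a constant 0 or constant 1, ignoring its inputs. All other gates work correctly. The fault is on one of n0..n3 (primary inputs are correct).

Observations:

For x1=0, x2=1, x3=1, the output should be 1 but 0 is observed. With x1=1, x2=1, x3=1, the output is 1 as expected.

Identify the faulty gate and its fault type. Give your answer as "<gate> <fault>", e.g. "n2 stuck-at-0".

Fault-free values for test 1 (x1=0, x2=1, x3=1): n0=1, n1=1, n2=1, n3=1, giving Y=1. Observed 0.
Test 1: faults giving observed 0 are {n0 stuck-at-0, n1 stuck-at-0, n2 stuck-at-0, n3 stuck-at-0}.
Test 2 (x1=1, x2=1, x3=1): fault-free n0=1, n1=1, n2=1, n3=1 → 1; observed 1. Eliminates n0 stuck-at-0, n2 stuck-at-0, n3 stuck-at-0.
Only n1 stuck-at-0 is consistent with every test.

n1 stuck-at-0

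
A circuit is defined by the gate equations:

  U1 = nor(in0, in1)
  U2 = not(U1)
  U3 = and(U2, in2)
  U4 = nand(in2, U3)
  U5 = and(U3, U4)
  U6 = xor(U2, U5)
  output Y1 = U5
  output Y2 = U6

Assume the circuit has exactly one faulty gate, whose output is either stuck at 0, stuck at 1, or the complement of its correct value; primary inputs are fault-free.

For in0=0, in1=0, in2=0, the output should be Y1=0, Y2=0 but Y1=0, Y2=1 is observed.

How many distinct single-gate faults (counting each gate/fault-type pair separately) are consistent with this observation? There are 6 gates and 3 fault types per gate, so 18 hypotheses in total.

6

Fault-free: U1=1, U2=0, U3=0, U4=1, U5=0, U6=0 → Y1=0, Y2=0. Observed Y1=0, Y2=1.
  U1: stuck-at-0, inverted output ✓; others ✗
  U2: stuck-at-1, inverted output ✓; others ✗
  U3: none of the 3 fault types match ✗
  U4: none of the 3 fault types match ✗
  U5: none of the 3 fault types match ✗
  U6: stuck-at-1, inverted output ✓; others ✗
Consistent faults: {U1 stuck-at-0, U1 inverted output, U2 stuck-at-1, U2 inverted output, U6 stuck-at-1, U6 inverted output} — 6 in all.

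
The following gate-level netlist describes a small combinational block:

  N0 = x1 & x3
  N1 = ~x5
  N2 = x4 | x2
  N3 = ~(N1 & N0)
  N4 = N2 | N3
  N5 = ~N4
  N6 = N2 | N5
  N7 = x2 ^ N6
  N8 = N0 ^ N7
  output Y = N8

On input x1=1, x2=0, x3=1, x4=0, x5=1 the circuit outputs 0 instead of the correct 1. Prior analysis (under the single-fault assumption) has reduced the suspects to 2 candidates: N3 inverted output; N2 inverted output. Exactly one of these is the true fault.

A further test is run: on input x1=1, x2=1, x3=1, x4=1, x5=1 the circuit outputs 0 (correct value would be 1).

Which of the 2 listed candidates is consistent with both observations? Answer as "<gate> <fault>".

N2 inverted output

Evaluate each candidate on input x1=1, x2=1, x3=1, x4=1, x5=1:
  N3 inverted output: N0=1, N1=0, N2=1, N3=0 [inverted output], N4=1, N5=0, N6=1, N7=0, N8=1 → 1 — eliminated
  N2 inverted output: N0=1, N1=0, N2=0 [inverted output], N3=1, N4=1, N5=0, N6=0, N7=1, N8=0 → 0 — matches
Only N2 inverted output reproduces the observed 0.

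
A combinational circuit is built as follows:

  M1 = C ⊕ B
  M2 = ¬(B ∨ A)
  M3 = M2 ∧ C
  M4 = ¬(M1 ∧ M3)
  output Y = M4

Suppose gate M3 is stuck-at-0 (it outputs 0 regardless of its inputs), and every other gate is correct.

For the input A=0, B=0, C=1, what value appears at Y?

1

Propagate with M3 forced: M1=1, M2=1, M3=0 [stuck-at-0], M4=1.
So Y = 1. (Without the fault it would be 0.)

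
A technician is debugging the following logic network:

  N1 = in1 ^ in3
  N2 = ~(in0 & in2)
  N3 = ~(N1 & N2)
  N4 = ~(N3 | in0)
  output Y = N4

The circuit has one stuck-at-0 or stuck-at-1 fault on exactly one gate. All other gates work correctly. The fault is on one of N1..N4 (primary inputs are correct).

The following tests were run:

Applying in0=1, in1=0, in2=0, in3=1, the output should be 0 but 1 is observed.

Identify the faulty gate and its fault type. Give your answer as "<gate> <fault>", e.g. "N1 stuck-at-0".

Fault-free values for test 1 (in0=1, in1=0, in2=0, in3=1): N1=1, N2=1, N3=0, N4=0, giving Y=0. Observed 1.
Test 1: faults giving observed 1 are {N4 stuck-at-1}.
Only N4 stuck-at-1 is consistent with every test.

N4 stuck-at-1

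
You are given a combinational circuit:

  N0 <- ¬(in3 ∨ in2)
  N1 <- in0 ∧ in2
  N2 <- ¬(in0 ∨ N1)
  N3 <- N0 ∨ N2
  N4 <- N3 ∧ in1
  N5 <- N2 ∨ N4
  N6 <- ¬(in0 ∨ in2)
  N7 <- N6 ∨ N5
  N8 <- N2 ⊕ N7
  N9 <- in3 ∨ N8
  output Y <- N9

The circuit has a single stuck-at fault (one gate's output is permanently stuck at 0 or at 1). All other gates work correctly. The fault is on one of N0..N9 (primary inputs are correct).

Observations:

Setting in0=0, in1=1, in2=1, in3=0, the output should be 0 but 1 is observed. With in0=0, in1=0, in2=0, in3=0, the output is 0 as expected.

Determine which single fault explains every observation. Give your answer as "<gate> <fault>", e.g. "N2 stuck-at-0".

N5 stuck-at-0

Fault-free values for test 1 (in0=0, in1=1, in2=1, in3=0): N0=0, N1=0, N2=1, N3=1, N4=1, N5=1, N6=0, N7=1, N8=0, N9=0, giving Y=0. Observed 1.
Test 1: faults giving observed 1 are {N5 stuck-at-0, N7 stuck-at-0, N8 stuck-at-1, N9 stuck-at-1}.
Test 2 (in0=0, in1=0, in2=0, in3=0): fault-free N0=1, N1=0, N2=1, N3=1, N4=0, N5=1, N6=1, N7=1, N8=0, N9=0 → 0; observed 0. Eliminates N7 stuck-at-0, N8 stuck-at-1, N9 stuck-at-1.
Only N5 stuck-at-0 is consistent with every test.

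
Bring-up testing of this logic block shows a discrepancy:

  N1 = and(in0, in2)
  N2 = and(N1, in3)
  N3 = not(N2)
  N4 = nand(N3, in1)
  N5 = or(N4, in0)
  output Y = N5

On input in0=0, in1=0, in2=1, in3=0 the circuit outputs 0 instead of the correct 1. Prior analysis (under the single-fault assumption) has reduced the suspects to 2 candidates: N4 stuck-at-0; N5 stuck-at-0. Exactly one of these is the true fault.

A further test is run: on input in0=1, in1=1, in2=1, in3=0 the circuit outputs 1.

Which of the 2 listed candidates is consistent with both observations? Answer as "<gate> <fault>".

N4 stuck-at-0

Evaluate each candidate on input in0=1, in1=1, in2=1, in3=0:
  N4 stuck-at-0: N1=1, N2=0, N3=1, N4=0 [stuck-at-0], N5=1 → 1 — matches
  N5 stuck-at-0: N1=1, N2=0, N3=1, N4=0, N5=0 [stuck-at-0] → 0 — eliminated
Only N4 stuck-at-0 reproduces the observed 1.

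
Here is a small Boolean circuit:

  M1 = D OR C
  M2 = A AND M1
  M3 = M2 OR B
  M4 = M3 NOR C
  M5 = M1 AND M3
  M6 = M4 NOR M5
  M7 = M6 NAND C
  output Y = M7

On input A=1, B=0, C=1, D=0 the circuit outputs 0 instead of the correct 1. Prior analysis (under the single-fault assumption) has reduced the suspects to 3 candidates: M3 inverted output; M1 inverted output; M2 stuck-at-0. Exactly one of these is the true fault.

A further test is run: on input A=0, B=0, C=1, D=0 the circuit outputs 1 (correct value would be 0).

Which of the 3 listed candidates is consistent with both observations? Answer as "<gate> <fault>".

M3 inverted output

Evaluate each candidate on input A=0, B=0, C=1, D=0:
  M3 inverted output: M1=1, M2=0, M3=1 [inverted output], M4=0, M5=1, M6=0, M7=1 → 1 — matches
  M1 inverted output: M1=0 [inverted output], M2=0, M3=0, M4=0, M5=0, M6=1, M7=0 → 0 — eliminated
  M2 stuck-at-0: M1=1, M2=0 [stuck-at-0], M3=0, M4=0, M5=0, M6=1, M7=0 → 0 — eliminated
Only M3 inverted output reproduces the observed 1.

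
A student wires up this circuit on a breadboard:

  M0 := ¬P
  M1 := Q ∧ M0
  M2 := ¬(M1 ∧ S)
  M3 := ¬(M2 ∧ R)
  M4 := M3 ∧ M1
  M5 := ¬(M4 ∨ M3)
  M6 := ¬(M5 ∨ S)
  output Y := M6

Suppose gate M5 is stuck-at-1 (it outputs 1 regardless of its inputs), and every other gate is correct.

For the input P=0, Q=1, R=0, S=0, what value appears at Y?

0

Propagate with M5 forced: M0=1, M1=1, M2=1, M3=1, M4=1, M5=1 [stuck-at-1], M6=0.
So Y = 0. (Without the fault it would be 1.)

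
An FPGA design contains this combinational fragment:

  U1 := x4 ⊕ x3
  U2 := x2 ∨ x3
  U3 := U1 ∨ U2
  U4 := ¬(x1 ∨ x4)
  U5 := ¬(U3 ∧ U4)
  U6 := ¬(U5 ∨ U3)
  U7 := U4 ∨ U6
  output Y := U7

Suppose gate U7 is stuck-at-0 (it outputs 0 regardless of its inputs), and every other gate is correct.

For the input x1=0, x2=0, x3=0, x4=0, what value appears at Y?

Propagate with U7 forced: U1=0, U2=0, U3=0, U4=1, U5=1, U6=0, U7=0 [stuck-at-0].
So Y = 0. (Without the fault it would be 1.)

0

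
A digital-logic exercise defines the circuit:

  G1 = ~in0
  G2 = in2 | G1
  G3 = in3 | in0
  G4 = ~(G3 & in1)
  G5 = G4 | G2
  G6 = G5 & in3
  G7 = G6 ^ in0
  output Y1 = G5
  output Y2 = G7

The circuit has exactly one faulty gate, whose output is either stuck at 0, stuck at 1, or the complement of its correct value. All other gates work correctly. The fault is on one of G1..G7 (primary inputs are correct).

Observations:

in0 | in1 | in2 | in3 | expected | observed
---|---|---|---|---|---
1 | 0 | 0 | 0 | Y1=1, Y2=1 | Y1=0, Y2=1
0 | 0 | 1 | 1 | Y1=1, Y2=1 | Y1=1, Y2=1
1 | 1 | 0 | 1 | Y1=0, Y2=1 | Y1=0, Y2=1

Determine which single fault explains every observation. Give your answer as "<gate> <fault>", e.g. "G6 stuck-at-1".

G4 stuck-at-0

Fault-free values for test 1 (in0=1, in1=0, in2=0, in3=0): G1=0, G2=0, G3=1, G4=1, G5=1, G6=0, G7=1, giving Y1=1, Y2=1. Observed Y1=0, Y2=1.
Test 1: faults giving observed Y1=0, Y2=1 are {G4 stuck-at-0, G4 inverted output, G5 stuck-at-0, G5 inverted output}.
Test 2 (in0=0, in1=0, in2=1, in3=1): fault-free G1=1, G2=1, G3=1, G4=1, G5=1, G6=1, G7=1 → Y1=1, Y2=1; observed Y1=1, Y2=1. Eliminates G5 stuck-at-0, G5 inverted output.
Test 3 (in0=1, in1=1, in2=0, in3=1): fault-free G1=0, G2=0, G3=1, G4=0, G5=0, G6=0, G7=1 → Y1=0, Y2=1; observed Y1=0, Y2=1. Eliminates G4 inverted output.
Only G4 stuck-at-0 is consistent with every test.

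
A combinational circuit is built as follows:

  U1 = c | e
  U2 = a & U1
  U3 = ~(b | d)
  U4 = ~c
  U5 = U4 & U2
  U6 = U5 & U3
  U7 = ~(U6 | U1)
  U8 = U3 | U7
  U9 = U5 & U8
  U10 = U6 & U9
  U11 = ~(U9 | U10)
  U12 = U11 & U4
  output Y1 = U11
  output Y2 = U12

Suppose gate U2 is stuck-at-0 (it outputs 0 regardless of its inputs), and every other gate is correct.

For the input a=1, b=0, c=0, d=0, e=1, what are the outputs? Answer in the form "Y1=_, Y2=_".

Propagate with U2 forced: U1=1, U2=0 [stuck-at-0], U3=1, U4=1, U5=0, U6=0, U7=0, U8=1, U9=0, U10=0, U11=1, U12=1.
So the outputs are Y1=1, Y2=1. (Without the fault they would be Y1=0, Y2=0.)

Y1=1, Y2=1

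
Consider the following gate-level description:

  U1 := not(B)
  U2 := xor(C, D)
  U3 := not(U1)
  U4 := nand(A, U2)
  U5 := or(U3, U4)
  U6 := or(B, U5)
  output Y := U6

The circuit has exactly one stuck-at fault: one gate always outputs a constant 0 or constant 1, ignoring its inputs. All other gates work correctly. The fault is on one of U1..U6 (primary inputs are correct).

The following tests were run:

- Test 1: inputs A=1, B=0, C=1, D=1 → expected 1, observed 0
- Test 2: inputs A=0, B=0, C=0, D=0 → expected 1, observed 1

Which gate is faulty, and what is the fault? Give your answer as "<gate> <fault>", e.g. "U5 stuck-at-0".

Fault-free values for test 1 (A=1, B=0, C=1, D=1): U1=1, U2=0, U3=0, U4=1, U5=1, U6=1, giving Y=1. Observed 0.
Test 1: faults giving observed 0 are {U2 stuck-at-1, U4 stuck-at-0, U5 stuck-at-0, U6 stuck-at-0}.
Test 2 (A=0, B=0, C=0, D=0): fault-free U1=1, U2=0, U3=0, U4=1, U5=1, U6=1 → 1; observed 1. Eliminates U4 stuck-at-0, U5 stuck-at-0, U6 stuck-at-0.
Only U2 stuck-at-1 is consistent with every test.

U2 stuck-at-1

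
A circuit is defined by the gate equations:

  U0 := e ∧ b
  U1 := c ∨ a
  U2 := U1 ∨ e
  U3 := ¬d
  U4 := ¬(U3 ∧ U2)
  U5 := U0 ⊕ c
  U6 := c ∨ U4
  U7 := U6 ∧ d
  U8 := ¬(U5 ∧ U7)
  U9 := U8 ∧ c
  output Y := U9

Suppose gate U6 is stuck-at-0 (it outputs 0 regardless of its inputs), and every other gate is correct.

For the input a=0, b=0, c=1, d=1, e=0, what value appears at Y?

1

Propagate with U6 forced: U0=0, U1=1, U2=1, U3=0, U4=1, U5=1, U6=0 [stuck-at-0], U7=0, U8=1, U9=1.
So Y = 1. (Without the fault it would be 0.)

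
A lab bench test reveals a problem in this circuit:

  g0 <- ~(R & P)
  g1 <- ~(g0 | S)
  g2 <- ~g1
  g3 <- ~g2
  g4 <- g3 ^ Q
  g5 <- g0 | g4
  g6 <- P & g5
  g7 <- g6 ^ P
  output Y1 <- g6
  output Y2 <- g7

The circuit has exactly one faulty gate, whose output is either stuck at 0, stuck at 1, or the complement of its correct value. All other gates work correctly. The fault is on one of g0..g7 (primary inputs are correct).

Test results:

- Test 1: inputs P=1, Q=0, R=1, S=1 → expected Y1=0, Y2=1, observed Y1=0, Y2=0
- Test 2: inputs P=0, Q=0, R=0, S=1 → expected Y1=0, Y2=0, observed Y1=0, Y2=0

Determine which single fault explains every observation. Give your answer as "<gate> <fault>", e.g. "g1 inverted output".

Fault-free values for test 1 (P=1, Q=0, R=1, S=1): g0=0, g1=0, g2=1, g3=0, g4=0, g5=0, g6=0, g7=1, giving Y1=0, Y2=1. Observed Y1=0, Y2=0.
Test 1: faults giving observed Y1=0, Y2=0 are {g7 stuck-at-0, g7 inverted output}.
Test 2 (P=0, Q=0, R=0, S=1): fault-free g0=1, g1=0, g2=1, g3=0, g4=0, g5=1, g6=0, g7=0 → Y1=0, Y2=0; observed Y1=0, Y2=0. Eliminates g7 inverted output.
Only g7 stuck-at-0 is consistent with every test.

g7 stuck-at-0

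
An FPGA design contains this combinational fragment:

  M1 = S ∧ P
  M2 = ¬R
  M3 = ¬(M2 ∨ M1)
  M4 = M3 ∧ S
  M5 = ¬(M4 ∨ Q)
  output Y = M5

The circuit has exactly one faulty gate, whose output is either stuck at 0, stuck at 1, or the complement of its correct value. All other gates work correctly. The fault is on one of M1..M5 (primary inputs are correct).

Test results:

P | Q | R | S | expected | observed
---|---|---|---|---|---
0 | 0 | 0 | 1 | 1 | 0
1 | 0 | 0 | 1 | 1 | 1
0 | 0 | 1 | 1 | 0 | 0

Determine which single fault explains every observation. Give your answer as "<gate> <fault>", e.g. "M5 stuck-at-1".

M2 stuck-at-0

Fault-free values for test 1 (P=0, Q=0, R=0, S=1): M1=0, M2=1, M3=0, M4=0, M5=1, giving Y=1. Observed 0.
Test 1: faults giving observed 0 are {M2 stuck-at-0, M2 inverted output, M3 stuck-at-1, M3 inverted output, M4 stuck-at-1, M4 inverted output, M5 stuck-at-0, M5 inverted output}.
Test 2 (P=1, Q=0, R=0, S=1): fault-free M1=1, M2=1, M3=0, M4=0, M5=1 → 1; observed 1. Eliminates M3 stuck-at-1, M3 inverted output, M4 stuck-at-1, M4 inverted output, M5 stuck-at-0, M5 inverted output.
Test 3 (P=0, Q=0, R=1, S=1): fault-free M1=0, M2=0, M3=1, M4=1, M5=0 → 0; observed 0. Eliminates M2 inverted output.
Only M2 stuck-at-0 is consistent with every test.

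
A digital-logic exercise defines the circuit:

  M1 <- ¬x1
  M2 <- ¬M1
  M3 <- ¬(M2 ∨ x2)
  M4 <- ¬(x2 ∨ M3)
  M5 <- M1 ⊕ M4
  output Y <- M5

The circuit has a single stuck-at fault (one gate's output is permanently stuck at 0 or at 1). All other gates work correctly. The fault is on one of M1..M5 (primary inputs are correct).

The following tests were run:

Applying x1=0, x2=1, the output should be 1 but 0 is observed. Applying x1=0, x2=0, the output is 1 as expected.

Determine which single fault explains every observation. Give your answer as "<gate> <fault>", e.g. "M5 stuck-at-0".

Fault-free values for test 1 (x1=0, x2=1): M1=1, M2=0, M3=0, M4=0, M5=1, giving Y=1. Observed 0.
Test 1: faults giving observed 0 are {M1 stuck-at-0, M4 stuck-at-1, M5 stuck-at-0}.
Test 2 (x1=0, x2=0): fault-free M1=1, M2=0, M3=1, M4=0, M5=1 → 1; observed 1. Eliminates M4 stuck-at-1, M5 stuck-at-0.
Only M1 stuck-at-0 is consistent with every test.

M1 stuck-at-0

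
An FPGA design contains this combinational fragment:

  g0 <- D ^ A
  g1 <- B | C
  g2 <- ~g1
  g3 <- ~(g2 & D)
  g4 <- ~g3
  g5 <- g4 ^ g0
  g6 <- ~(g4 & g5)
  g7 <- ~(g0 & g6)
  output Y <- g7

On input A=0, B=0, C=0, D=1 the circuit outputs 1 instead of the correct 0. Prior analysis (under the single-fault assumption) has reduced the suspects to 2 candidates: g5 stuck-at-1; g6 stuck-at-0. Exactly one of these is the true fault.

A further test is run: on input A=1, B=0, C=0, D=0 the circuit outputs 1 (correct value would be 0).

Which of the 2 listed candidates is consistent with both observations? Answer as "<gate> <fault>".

Evaluate each candidate on input A=1, B=0, C=0, D=0:
  g5 stuck-at-1: g0=1, g1=0, g2=1, g3=1, g4=0, g5=1 [stuck-at-1], g6=1, g7=0 → 0 — eliminated
  g6 stuck-at-0: g0=1, g1=0, g2=1, g3=1, g4=0, g5=1, g6=0 [stuck-at-0], g7=1 → 1 — matches
Only g6 stuck-at-0 reproduces the observed 1.

g6 stuck-at-0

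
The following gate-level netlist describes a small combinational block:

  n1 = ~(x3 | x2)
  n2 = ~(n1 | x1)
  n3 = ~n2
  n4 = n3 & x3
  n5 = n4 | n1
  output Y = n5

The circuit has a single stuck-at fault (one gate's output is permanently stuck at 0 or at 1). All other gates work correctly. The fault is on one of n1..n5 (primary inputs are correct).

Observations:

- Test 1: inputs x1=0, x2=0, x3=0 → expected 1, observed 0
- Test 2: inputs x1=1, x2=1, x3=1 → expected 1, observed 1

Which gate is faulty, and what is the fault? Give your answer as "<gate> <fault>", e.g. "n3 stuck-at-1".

Fault-free values for test 1 (x1=0, x2=0, x3=0): n1=1, n2=0, n3=1, n4=0, n5=1, giving Y=1. Observed 0.
Test 1: faults giving observed 0 are {n1 stuck-at-0, n5 stuck-at-0}.
Test 2 (x1=1, x2=1, x3=1): fault-free n1=0, n2=0, n3=1, n4=1, n5=1 → 1; observed 1. Eliminates n5 stuck-at-0.
Only n1 stuck-at-0 is consistent with every test.

n1 stuck-at-0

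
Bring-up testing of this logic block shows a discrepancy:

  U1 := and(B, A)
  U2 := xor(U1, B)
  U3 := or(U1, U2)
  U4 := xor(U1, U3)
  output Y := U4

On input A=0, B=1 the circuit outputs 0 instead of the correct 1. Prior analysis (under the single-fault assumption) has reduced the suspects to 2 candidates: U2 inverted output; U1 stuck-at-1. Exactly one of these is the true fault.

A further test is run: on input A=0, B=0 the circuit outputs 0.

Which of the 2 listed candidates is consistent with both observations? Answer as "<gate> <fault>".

Evaluate each candidate on input A=0, B=0:
  U2 inverted output: U1=0, U2=1 [inverted output], U3=1, U4=1 → 1 — eliminated
  U1 stuck-at-1: U1=1 [stuck-at-1], U2=1, U3=1, U4=0 → 0 — matches
Only U1 stuck-at-1 reproduces the observed 0.

U1 stuck-at-1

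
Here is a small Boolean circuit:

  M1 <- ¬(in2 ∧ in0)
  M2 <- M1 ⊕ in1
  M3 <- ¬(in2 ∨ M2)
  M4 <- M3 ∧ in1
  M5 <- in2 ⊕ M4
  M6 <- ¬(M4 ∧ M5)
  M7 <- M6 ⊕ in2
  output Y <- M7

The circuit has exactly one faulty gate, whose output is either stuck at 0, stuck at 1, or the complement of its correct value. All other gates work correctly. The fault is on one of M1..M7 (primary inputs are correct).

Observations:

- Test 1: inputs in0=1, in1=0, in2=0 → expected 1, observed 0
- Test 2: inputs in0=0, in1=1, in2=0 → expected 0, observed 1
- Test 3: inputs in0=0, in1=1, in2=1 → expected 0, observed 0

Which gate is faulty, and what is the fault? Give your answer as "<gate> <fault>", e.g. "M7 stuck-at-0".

Fault-free values for test 1 (in0=1, in1=0, in2=0): M1=1, M2=1, M3=0, M4=0, M5=0, M6=1, M7=1, giving Y=1. Observed 0.
Test 1: faults giving observed 0 are {M4 stuck-at-1, M4 inverted output, M6 stuck-at-0, M6 inverted output, M7 stuck-at-0, M7 inverted output}.
Test 2 (in0=0, in1=1, in2=0): fault-free M1=1, M2=0, M3=1, M4=1, M5=1, M6=0, M7=0 → 0; observed 1. Eliminates M4 stuck-at-1, M6 stuck-at-0, M7 stuck-at-0.
Test 3 (in0=0, in1=1, in2=1): fault-free M1=1, M2=0, M3=0, M4=0, M5=1, M6=1, M7=0 → 0; observed 0. Eliminates M6 inverted output, M7 inverted output.
Only M4 inverted output is consistent with every test.

M4 inverted output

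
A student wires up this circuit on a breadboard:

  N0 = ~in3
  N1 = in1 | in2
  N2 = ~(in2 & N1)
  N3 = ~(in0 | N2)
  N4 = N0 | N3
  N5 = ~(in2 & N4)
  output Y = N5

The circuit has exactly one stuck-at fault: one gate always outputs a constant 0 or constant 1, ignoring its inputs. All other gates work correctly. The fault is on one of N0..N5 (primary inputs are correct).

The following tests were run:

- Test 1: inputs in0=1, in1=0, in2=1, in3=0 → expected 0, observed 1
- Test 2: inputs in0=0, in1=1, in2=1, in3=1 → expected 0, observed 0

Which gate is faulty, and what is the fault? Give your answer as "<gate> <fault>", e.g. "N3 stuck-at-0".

Fault-free values for test 1 (in0=1, in1=0, in2=1, in3=0): N0=1, N1=1, N2=0, N3=0, N4=1, N5=0, giving Y=0. Observed 1.
Test 1: faults giving observed 1 are {N0 stuck-at-0, N4 stuck-at-0, N5 stuck-at-1}.
Test 2 (in0=0, in1=1, in2=1, in3=1): fault-free N0=0, N1=1, N2=0, N3=1, N4=1, N5=0 → 0; observed 0. Eliminates N4 stuck-at-0, N5 stuck-at-1.
Only N0 stuck-at-0 is consistent with every test.

N0 stuck-at-0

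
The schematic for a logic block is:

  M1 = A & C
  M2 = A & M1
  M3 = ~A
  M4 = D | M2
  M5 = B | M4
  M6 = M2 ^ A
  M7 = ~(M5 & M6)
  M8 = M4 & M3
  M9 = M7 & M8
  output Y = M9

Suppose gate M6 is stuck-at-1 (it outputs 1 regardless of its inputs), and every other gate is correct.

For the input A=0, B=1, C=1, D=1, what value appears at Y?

0

Propagate with M6 forced: M1=0, M2=0, M3=1, M4=1, M5=1, M6=1 [stuck-at-1], M7=0, M8=1, M9=0.
So Y = 0. (Without the fault it would be 1.)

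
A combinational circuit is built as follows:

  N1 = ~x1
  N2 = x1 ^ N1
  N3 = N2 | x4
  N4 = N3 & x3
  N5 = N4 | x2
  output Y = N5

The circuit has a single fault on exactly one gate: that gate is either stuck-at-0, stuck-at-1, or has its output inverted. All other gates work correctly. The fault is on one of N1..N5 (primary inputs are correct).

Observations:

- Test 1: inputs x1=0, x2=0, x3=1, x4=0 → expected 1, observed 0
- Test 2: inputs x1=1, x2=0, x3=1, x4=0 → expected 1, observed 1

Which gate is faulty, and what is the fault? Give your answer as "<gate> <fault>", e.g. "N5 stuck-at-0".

N1 stuck-at-0

Fault-free values for test 1 (x1=0, x2=0, x3=1, x4=0): N1=1, N2=1, N3=1, N4=1, N5=1, giving Y=1. Observed 0.
Test 1: faults giving observed 0 are {N1 stuck-at-0, N1 inverted output, N2 stuck-at-0, N2 inverted output, N3 stuck-at-0, N3 inverted output, N4 stuck-at-0, N4 inverted output, N5 stuck-at-0, N5 inverted output}.
Test 2 (x1=1, x2=0, x3=1, x4=0): fault-free N1=0, N2=1, N3=1, N4=1, N5=1 → 1; observed 1. Eliminates N1 inverted output, N2 stuck-at-0, N2 inverted output, N3 stuck-at-0, N3 inverted output, N4 stuck-at-0, N4 inverted output, N5 stuck-at-0, N5 inverted output.
Only N1 stuck-at-0 is consistent with every test.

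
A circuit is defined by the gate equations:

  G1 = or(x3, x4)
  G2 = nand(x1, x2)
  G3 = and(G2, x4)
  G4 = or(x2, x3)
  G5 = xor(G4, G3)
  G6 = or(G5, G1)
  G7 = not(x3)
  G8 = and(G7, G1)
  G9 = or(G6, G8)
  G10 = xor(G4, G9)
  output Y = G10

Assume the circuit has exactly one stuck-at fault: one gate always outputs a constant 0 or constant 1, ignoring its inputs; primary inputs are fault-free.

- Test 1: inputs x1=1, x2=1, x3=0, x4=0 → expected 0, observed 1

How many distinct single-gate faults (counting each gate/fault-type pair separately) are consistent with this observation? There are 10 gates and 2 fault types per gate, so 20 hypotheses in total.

5

Fault-free: G1=0, G2=0, G3=0, G4=1, G5=1, G6=1, G7=1, G8=0, G9=1, G10=0 → 0. Observed 1.
  G1: none of the 2 fault types match ✗
  G2: none of the 2 fault types match ✗
  G3: stuck-at-1 ✓; others ✗
  G4: none of the 2 fault types match ✗
  G5: stuck-at-0 ✓; others ✗
  G6: stuck-at-0 ✓; others ✗
  G7: none of the 2 fault types match ✗
  G8: none of the 2 fault types match ✗
  G9: stuck-at-0 ✓; others ✗
  G10: stuck-at-1 ✓; others ✗
Consistent faults: {G3 stuck-at-1, G5 stuck-at-0, G6 stuck-at-0, G9 stuck-at-0, G10 stuck-at-1} — 5 in all.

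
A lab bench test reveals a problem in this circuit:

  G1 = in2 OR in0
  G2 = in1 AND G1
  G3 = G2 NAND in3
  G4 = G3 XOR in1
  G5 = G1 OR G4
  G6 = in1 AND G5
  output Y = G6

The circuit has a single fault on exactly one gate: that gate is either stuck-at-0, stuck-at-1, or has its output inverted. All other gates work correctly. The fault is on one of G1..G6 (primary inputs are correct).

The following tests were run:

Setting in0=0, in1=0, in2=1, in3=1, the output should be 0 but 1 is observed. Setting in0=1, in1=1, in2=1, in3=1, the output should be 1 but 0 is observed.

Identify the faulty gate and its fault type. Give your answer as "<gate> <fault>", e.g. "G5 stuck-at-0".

Fault-free values for test 1 (in0=0, in1=0, in2=1, in3=1): G1=1, G2=0, G3=1, G4=1, G5=1, G6=0, giving Y=0. Observed 1.
Test 1: faults giving observed 1 are {G6 stuck-at-1, G6 inverted output}.
Test 2 (in0=1, in1=1, in2=1, in3=1): fault-free G1=1, G2=1, G3=0, G4=1, G5=1, G6=1 → 1; observed 0. Eliminates G6 stuck-at-1.
Only G6 inverted output is consistent with every test.

G6 inverted output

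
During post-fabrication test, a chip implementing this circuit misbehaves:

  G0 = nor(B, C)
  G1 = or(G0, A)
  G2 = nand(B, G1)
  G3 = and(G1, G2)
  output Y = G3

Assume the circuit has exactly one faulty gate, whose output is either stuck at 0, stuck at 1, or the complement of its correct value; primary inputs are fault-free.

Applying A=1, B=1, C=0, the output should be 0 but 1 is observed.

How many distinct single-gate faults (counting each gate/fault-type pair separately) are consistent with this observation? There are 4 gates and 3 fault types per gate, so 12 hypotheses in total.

4

Fault-free: G0=0, G1=1, G2=0, G3=0 → 0. Observed 1.
  G0 stuck-at-0: output 0 ✗
  G0 stuck-at-1: output 0 ✗
  G0 inverted output: output 0 ✗
  G1 stuck-at-0: output 0 ✗
  G1 stuck-at-1: output 0 ✗
  G1 inverted output: output 0 ✗
  G2 stuck-at-0: output 0 ✗
  G2 stuck-at-1: output 1 ✓
  G2 inverted output: output 1 ✓
  G3 stuck-at-0: output 0 ✗
  G3 stuck-at-1: output 1 ✓
  G3 inverted output: output 1 ✓
Consistent faults: {G2 stuck-at-1, G2 inverted output, G3 stuck-at-1, G3 inverted output} — 4 in all.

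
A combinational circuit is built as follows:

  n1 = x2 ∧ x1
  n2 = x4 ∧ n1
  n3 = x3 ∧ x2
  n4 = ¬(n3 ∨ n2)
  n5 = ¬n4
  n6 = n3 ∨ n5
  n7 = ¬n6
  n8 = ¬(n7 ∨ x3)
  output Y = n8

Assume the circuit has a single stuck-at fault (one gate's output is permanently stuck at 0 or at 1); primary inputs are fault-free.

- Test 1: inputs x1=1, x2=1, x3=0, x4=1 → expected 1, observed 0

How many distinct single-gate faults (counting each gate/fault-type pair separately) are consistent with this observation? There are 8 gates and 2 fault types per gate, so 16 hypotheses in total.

Fault-free: n1=1, n2=1, n3=0, n4=0, n5=1, n6=1, n7=0, n8=1 → 1. Observed 0.
  n1: stuck-at-0 ✓; others ✗
  n2: stuck-at-0 ✓; others ✗
  n3: none of the 2 fault types match ✗
  n4: stuck-at-1 ✓; others ✗
  n5: stuck-at-0 ✓; others ✗
  n6: stuck-at-0 ✓; others ✗
  n7: stuck-at-1 ✓; others ✗
  n8: stuck-at-0 ✓; others ✗
Consistent faults: {n1 stuck-at-0, n2 stuck-at-0, n4 stuck-at-1, n5 stuck-at-0, n6 stuck-at-0, n7 stuck-at-1, n8 stuck-at-0} — 7 in all.

7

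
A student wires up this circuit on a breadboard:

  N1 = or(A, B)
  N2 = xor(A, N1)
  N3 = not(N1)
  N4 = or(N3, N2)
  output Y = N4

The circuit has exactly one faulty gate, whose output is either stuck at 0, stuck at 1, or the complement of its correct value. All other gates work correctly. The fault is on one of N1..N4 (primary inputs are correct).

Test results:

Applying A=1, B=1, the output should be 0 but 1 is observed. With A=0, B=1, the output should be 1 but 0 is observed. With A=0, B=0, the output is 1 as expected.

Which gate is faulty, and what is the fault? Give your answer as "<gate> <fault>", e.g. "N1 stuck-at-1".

N2 inverted output

Fault-free values for test 1 (A=1, B=1): N1=1, N2=0, N3=0, N4=0, giving Y=0. Observed 1.
Test 1: faults giving observed 1 are {N1 stuck-at-0, N1 inverted output, N2 stuck-at-1, N2 inverted output, N3 stuck-at-1, N3 inverted output, N4 stuck-at-1, N4 inverted output}.
Test 2 (A=0, B=1): fault-free N1=1, N2=1, N3=0, N4=1 → 1; observed 0. Eliminates N1 stuck-at-0, N1 inverted output, N2 stuck-at-1, N3 stuck-at-1, N3 inverted output, N4 stuck-at-1.
Test 3 (A=0, B=0): fault-free N1=0, N2=0, N3=1, N4=1 → 1; observed 1. Eliminates N4 inverted output.
Only N2 inverted output is consistent with every test.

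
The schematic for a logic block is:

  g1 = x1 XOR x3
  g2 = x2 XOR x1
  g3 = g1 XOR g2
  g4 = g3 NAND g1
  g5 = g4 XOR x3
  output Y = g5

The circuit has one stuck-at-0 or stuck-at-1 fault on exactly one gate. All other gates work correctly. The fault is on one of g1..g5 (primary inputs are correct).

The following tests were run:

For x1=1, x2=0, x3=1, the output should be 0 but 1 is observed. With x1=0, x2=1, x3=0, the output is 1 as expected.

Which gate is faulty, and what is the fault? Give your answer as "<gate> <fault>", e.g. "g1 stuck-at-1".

g5 stuck-at-1

Fault-free values for test 1 (x1=1, x2=0, x3=1): g1=0, g2=1, g3=1, g4=1, g5=0, giving Y=0. Observed 1.
Test 1: faults giving observed 1 are {g4 stuck-at-0, g5 stuck-at-1}.
Test 2 (x1=0, x2=1, x3=0): fault-free g1=0, g2=1, g3=1, g4=1, g5=1 → 1; observed 1. Eliminates g4 stuck-at-0.
Only g5 stuck-at-1 is consistent with every test.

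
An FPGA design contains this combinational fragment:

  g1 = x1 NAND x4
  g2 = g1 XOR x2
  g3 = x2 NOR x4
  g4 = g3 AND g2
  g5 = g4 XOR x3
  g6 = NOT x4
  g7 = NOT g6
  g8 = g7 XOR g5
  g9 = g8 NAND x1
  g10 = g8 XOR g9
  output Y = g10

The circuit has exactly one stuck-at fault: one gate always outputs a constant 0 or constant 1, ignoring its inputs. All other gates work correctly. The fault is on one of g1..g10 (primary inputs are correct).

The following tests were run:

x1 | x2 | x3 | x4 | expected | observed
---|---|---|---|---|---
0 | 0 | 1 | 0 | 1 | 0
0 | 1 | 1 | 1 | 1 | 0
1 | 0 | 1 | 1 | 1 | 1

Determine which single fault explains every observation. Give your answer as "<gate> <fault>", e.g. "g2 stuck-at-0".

Fault-free values for test 1 (x1=0, x2=0, x3=1, x4=0): g1=1, g2=1, g3=1, g4=1, g5=0, g6=1, g7=0, g8=0, g9=1, g10=1, giving Y=1. Observed 0.
Test 1: faults giving observed 0 are {g1 stuck-at-0, g2 stuck-at-0, g3 stuck-at-0, g4 stuck-at-0, g5 stuck-at-1, g6 stuck-at-0, g7 stuck-at-1, g8 stuck-at-1, g9 stuck-at-0, g10 stuck-at-0}.
Test 2 (x1=0, x2=1, x3=1, x4=1): fault-free g1=1, g2=0, g3=0, g4=0, g5=1, g6=0, g7=1, g8=0, g9=1, g10=1 → 1; observed 0. Eliminates g1 stuck-at-0, g2 stuck-at-0, g3 stuck-at-0, g4 stuck-at-0, g5 stuck-at-1, g6 stuck-at-0, g7 stuck-at-1.
Test 3 (x1=1, x2=0, x3=1, x4=1): fault-free g1=0, g2=0, g3=0, g4=0, g5=1, g6=0, g7=1, g8=0, g9=1, g10=1 → 1; observed 1. Eliminates g9 stuck-at-0, g10 stuck-at-0.
Only g8 stuck-at-1 is consistent with every test.

g8 stuck-at-1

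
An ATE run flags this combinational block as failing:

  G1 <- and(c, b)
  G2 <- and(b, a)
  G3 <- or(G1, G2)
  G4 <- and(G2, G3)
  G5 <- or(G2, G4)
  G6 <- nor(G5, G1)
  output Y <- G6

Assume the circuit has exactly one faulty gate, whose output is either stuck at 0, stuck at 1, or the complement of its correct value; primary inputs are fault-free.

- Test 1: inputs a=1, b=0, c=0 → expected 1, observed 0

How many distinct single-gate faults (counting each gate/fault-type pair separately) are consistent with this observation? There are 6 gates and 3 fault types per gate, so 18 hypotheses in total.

10

Fault-free: G1=0, G2=0, G3=0, G4=0, G5=0, G6=1 → 1. Observed 0.
  G1: stuck-at-1, inverted output ✓; others ✗
  G2: stuck-at-1, inverted output ✓; others ✗
  G3: none of the 3 fault types match ✗
  G4: stuck-at-1, inverted output ✓; others ✗
  G5: stuck-at-1, inverted output ✓; others ✗
  G6: stuck-at-0, inverted output ✓; others ✗
Consistent faults: {G1 stuck-at-1, G1 inverted output, G2 stuck-at-1, G2 inverted output, G4 stuck-at-1, G4 inverted output, G5 stuck-at-1, G5 inverted output, G6 stuck-at-0, G6 inverted output} — 10 in all.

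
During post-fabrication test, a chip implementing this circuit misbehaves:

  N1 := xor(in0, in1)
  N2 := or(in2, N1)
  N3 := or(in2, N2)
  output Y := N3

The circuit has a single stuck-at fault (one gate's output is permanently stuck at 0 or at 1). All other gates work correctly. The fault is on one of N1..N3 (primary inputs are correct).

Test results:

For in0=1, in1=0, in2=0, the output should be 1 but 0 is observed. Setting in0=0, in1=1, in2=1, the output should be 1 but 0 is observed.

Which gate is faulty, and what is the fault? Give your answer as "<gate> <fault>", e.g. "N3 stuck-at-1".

N3 stuck-at-0

Fault-free values for test 1 (in0=1, in1=0, in2=0): N1=1, N2=1, N3=1, giving Y=1. Observed 0.
Test 1: faults giving observed 0 are {N1 stuck-at-0, N2 stuck-at-0, N3 stuck-at-0}.
Test 2 (in0=0, in1=1, in2=1): fault-free N1=1, N2=1, N3=1 → 1; observed 0. Eliminates N1 stuck-at-0, N2 stuck-at-0.
Only N3 stuck-at-0 is consistent with every test.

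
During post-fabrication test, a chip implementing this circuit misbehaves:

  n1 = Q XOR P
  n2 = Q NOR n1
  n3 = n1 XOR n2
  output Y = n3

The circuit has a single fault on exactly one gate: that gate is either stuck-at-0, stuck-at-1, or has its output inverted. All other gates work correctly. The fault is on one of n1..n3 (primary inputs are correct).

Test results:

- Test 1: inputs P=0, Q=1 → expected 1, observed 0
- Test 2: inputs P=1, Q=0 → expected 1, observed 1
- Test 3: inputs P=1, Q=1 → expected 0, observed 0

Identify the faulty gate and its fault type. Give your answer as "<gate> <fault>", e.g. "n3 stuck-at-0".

n1 stuck-at-0

Fault-free values for test 1 (P=0, Q=1): n1=1, n2=0, n3=1, giving Y=1. Observed 0.
Test 1: faults giving observed 0 are {n1 stuck-at-0, n1 inverted output, n2 stuck-at-1, n2 inverted output, n3 stuck-at-0, n3 inverted output}.
Test 2 (P=1, Q=0): fault-free n1=1, n2=0, n3=1 → 1; observed 1. Eliminates n2 stuck-at-1, n2 inverted output, n3 stuck-at-0, n3 inverted output.
Test 3 (P=1, Q=1): fault-free n1=0, n2=0, n3=0 → 0; observed 0. Eliminates n1 inverted output.
Only n1 stuck-at-0 is consistent with every test.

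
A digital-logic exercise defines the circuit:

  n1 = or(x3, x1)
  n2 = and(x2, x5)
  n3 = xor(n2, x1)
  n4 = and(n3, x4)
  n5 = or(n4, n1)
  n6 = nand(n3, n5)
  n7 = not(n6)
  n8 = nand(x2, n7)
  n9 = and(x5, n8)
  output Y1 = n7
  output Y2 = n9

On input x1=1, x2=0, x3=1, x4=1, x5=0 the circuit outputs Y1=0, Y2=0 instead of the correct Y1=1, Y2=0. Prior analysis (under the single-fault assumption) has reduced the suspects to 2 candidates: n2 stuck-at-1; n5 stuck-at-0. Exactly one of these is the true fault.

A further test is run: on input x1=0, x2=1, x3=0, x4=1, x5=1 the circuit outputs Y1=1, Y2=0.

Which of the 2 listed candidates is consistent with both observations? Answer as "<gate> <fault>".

Evaluate each candidate on input x1=0, x2=1, x3=0, x4=1, x5=1:
  n2 stuck-at-1: n1=0, n2=1 [stuck-at-1], n3=1, n4=1, n5=1, n6=0, n7=1, n8=0, n9=0 → Y1=1, Y2=0 — matches
  n5 stuck-at-0: n1=0, n2=1, n3=1, n4=1, n5=0 [stuck-at-0], n6=1, n7=0, n8=1, n9=1 → Y1=0, Y2=1 — eliminated
Only n2 stuck-at-1 reproduces the observed Y1=1, Y2=0.

n2 stuck-at-1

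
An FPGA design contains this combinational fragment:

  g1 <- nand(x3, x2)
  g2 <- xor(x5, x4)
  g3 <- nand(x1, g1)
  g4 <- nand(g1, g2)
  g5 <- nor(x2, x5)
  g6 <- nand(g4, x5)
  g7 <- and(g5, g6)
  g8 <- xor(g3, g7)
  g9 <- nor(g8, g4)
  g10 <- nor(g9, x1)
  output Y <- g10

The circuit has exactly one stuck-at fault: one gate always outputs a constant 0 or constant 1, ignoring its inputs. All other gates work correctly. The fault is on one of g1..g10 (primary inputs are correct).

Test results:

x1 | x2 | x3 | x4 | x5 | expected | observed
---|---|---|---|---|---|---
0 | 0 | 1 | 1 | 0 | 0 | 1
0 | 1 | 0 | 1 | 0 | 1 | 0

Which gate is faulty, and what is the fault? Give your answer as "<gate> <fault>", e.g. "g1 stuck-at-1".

g3 stuck-at-0

Fault-free values for test 1 (x1=0, x2=0, x3=1, x4=1, x5=0): g1=1, g2=1, g3=1, g4=0, g5=1, g6=1, g7=1, g8=0, g9=1, g10=0, giving Y=0. Observed 1.
Test 1: faults giving observed 1 are {g1 stuck-at-0, g2 stuck-at-0, g3 stuck-at-0, g4 stuck-at-1, g5 stuck-at-0, g6 stuck-at-0, g7 stuck-at-0, g8 stuck-at-1, g9 stuck-at-0, g10 stuck-at-1}.
Test 2 (x1=0, x2=1, x3=0, x4=1, x5=0): fault-free g1=1, g2=1, g3=1, g4=0, g5=0, g6=1, g7=0, g8=1, g9=0, g10=1 → 1; observed 0. Eliminates g1 stuck-at-0, g2 stuck-at-0, g4 stuck-at-1, g5 stuck-at-0, g6 stuck-at-0, g7 stuck-at-0, g8 stuck-at-1, g9 stuck-at-0, g10 stuck-at-1.
Only g3 stuck-at-0 is consistent with every test.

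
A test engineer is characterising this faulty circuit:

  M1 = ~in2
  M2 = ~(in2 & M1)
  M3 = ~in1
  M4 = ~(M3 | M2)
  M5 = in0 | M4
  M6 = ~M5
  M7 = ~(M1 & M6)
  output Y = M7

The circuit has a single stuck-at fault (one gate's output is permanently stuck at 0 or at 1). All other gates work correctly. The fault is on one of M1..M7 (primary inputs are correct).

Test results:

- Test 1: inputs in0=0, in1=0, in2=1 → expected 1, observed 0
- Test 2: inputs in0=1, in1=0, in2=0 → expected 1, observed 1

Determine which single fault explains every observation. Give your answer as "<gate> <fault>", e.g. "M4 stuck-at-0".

Fault-free values for test 1 (in0=0, in1=0, in2=1): M1=0, M2=1, M3=1, M4=0, M5=0, M6=1, M7=1, giving Y=1. Observed 0.
Test 1: faults giving observed 0 are {M1 stuck-at-1, M7 stuck-at-0}.
Test 2 (in0=1, in1=0, in2=0): fault-free M1=1, M2=1, M3=1, M4=0, M5=1, M6=0, M7=1 → 1; observed 1. Eliminates M7 stuck-at-0.
Only M1 stuck-at-1 is consistent with every test.

M1 stuck-at-1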